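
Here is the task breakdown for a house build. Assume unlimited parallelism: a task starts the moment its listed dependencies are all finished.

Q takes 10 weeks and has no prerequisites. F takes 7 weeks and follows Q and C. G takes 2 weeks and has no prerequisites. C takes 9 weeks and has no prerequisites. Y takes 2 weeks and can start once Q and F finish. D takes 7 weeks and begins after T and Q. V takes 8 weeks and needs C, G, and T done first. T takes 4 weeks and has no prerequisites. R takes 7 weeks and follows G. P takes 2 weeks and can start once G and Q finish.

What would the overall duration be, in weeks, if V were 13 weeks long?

22

The binding path is Q→F→Y = 10+7+2 = 19; finish at 19 weeks.
The longest path through V is only 17 weeks, so V has float 2.
Now C→V = 9+13 = 22 is longest, so the finish becomes 22 weeks.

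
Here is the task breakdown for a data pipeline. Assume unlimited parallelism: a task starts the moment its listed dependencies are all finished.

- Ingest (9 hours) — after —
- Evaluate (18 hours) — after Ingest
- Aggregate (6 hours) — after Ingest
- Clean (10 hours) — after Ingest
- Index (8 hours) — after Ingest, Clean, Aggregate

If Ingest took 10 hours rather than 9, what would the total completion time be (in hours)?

Critical path before the change: Ingest→Clean→Index = 9+10+8 = 27 giving 27 hours.
Since Ingest is critical, the +1 change carries straight to that chain (now 28 hours).
No other chain overtakes it, so the finish is 28 hours.

28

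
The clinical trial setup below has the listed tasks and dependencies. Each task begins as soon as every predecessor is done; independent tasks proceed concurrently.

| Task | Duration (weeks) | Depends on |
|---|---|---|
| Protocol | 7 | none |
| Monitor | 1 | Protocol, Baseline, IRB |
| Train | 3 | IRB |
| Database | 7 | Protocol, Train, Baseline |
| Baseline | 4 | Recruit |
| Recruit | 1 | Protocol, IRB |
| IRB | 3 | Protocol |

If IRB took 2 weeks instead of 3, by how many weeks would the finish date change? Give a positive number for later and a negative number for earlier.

Actual critical path: Protocol→IRB→Recruit→Baseline→Database = 7+3+1+4+7 = 22 ⇒ 22 weeks.
IRB lies on that path, so at 2 weeks the path becomes 21 weeks.
No other chain overtakes it, so the finish is 21 weeks.
Change in finish: 21 − 22 = -1 weeks.

-1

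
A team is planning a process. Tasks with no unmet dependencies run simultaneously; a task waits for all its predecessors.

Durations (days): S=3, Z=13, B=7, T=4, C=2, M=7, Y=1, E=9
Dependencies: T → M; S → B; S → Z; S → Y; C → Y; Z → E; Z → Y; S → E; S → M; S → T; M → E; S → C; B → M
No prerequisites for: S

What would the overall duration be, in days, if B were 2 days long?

25

Baseline: S→B→M→E = 3+7+7+9 = 26 → 26 days.
B is on the critical path; changing it to 2 makes that path 21 days.
Now S→Z→E = 3+13+9 = 25 is longest, so the finish becomes 25 days.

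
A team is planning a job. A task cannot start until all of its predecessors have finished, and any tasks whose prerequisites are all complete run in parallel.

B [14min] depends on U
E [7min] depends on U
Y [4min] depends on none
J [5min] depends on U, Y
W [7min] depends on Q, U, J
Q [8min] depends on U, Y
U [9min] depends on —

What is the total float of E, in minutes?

U→Q→W = 9+8+7 = 24 sets the makespan at 24 minutes.
E finishes as early as 16 and must finish by 24.
Float = 24 − 16 = 8.

8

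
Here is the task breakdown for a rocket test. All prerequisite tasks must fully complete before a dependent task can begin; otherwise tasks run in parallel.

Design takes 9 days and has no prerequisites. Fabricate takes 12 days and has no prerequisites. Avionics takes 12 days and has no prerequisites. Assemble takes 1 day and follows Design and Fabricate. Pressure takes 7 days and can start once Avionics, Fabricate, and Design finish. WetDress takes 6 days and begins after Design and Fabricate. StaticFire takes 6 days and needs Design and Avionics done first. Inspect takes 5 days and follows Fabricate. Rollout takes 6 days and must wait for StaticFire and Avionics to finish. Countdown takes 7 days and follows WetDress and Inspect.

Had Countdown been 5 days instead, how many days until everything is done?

Baseline: Fabricate→WetDress→Countdown = 12+6+7 = 25 → 25 days.
Since Countdown is critical, the -2 change carries straight to that chain (now 23 days).
The binding chain switches to Avionics→StaticFire→Rollout = 12+6+6 = 24; finish 24 days.

24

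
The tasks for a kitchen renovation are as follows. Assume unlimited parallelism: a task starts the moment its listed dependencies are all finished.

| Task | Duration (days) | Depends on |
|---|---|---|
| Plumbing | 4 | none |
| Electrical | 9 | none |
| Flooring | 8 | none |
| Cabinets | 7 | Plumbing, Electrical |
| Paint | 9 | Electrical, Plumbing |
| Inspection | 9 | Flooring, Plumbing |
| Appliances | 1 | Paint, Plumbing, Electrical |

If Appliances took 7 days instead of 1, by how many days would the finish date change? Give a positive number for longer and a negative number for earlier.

6

Critical path before the change: Electrical→Paint→Appliances = 9+9+1 = 19 giving 19 days.
Since Appliances is critical, the +6 change carries straight to that chain (now 25 days).
The critical path is still Electrical→Paint→Appliances; finish is now 25 days.
Change in finish: 25 − 19 = +6 days.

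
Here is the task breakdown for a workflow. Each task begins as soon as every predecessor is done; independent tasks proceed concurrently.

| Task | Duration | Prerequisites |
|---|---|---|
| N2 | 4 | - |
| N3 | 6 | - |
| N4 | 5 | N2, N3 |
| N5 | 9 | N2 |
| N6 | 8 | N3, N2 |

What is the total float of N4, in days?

Critical path: N3→N6 = 6+8 = 14, so the finish is 14 days.
Longest path through N4: 11 days (earliest finish 11, latest finish 14).
Float = 14 − 11 = 3.

3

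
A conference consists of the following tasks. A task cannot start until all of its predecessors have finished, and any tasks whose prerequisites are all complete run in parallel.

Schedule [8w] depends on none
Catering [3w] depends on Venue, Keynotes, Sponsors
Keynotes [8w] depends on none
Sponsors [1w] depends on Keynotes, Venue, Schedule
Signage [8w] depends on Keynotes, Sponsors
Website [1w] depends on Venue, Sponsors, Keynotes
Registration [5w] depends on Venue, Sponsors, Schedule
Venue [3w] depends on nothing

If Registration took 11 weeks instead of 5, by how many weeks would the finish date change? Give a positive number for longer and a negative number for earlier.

3

Baseline: Schedule→Sponsors→Signage = 8+1+8 = 17 → 17 weeks.
Registration has 3 weeks of float (longest path through it is 14).
New critical path: Schedule→Sponsors→Registration = 8+1+11 = 20 ⇒ 20 weeks.
Change in finish: 20 − 17 = +3 weeks.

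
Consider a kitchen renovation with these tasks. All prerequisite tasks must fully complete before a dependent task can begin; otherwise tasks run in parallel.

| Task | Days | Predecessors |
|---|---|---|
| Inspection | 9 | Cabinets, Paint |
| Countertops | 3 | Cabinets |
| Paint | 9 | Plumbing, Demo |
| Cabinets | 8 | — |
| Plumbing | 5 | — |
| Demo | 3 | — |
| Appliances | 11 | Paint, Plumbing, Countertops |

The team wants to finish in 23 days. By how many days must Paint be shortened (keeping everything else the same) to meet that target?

Current finish: 25 days; target: 23.
Paint is on every critical path, so each day cut from Paint cuts the finish by one (this holds down to a finish of 22).
Need 25 − 23 = 2 days off Paint → Paint becomes 7 days, finish becomes 23.

2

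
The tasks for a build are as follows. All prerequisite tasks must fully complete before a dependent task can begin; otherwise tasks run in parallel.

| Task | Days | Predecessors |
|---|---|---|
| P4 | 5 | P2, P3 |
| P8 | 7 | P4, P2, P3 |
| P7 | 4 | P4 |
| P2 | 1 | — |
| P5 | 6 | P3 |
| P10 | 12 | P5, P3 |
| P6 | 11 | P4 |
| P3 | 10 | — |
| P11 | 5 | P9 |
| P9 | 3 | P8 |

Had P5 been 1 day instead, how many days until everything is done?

The binding path is P3→P4→P8→P9→P11 = 10+5+7+3+5 = 30; finish at 30 days.
P5 is off the critical path — its longest chain is 28 days, giving 2 of slack.
The critical path is still P3→P4→P8→P9→P11; finish is now 30 days.

30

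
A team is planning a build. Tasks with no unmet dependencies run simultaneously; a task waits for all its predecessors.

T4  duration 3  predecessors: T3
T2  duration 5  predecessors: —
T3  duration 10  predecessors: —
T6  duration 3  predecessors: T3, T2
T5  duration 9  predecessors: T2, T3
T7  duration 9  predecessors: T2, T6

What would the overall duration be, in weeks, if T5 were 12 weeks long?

Critical path before the change: T3→T6→T7 = 10+3+9 = 22 giving 22 weeks.
T5 has 3 weeks of float (longest path through it is 19).
New critical path: T3→T5 = 10+12 = 22 ⇒ 22 weeks.

22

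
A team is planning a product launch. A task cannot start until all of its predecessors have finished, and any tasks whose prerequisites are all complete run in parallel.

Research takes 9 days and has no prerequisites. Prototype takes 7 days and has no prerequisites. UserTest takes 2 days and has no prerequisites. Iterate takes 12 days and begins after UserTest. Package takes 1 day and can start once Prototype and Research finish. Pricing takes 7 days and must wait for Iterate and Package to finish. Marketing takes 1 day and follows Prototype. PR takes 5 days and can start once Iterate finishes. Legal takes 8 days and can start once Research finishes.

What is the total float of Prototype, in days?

The longest chain is UserTest→Iterate→Pricing = 2+12+7 = 21; overall finish 21 days.
Prototype finishes as early as 7 and must finish by 13.
Float = 21 − 15 = 6.

6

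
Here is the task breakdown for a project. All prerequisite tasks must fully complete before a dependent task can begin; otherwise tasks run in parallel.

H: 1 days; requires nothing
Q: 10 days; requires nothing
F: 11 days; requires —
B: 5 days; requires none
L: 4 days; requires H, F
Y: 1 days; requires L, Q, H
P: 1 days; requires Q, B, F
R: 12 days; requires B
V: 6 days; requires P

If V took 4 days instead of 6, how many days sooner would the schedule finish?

Baseline: F→P→V = 11+1+6 = 18 → 18 days.
V lies on that path, so at 4 days the path becomes 16 days.
New critical path: B→R = 5+12 = 17 ⇒ 17 days.
Change in finish: 17 − 18 = -1 days.

1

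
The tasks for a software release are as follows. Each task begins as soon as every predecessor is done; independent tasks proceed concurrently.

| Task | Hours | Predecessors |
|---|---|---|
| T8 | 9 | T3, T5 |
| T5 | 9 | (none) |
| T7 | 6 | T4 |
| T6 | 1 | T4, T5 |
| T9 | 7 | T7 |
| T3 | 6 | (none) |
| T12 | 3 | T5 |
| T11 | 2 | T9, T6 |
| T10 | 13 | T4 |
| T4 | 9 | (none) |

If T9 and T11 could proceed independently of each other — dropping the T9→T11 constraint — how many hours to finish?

22

With the dependency in place, T4→T7→T9→T11 = 9+6+7+2 = 24 sets the finish at 24 hours.
Without T9→T11, T11's earliest start moves from 22 to 10.
After: T4→T7→T9 = 9+6+7 = 22 → 22 hours.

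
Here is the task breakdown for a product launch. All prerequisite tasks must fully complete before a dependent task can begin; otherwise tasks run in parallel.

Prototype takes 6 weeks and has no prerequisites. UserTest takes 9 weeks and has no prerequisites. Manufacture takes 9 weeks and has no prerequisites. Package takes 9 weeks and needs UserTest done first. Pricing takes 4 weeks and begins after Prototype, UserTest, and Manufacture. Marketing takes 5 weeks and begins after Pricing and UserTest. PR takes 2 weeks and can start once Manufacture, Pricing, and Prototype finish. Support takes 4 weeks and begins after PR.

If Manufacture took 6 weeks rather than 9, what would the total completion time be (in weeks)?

19

Baseline: Manufacture→Pricing→PR→Support = 9+4+2+4 = 19 → 19 weeks.
Manufacture lies on that path, so at 6 weeks the path becomes 16 weeks.
The binding chain switches to UserTest→Pricing→PR→Support = 9+4+2+4 = 19; finish 19 weeks.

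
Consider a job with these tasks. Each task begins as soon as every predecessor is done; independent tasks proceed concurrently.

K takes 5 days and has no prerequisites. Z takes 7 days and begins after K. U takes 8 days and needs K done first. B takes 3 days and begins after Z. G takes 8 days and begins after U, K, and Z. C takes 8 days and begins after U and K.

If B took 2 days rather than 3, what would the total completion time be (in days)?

21

The binding path is K→U→G = 5+8+8 = 21; finish at 21 days.
B has 6 days of float (longest path through it is 15).
The critical path is still K→U→G; finish is now 21 days.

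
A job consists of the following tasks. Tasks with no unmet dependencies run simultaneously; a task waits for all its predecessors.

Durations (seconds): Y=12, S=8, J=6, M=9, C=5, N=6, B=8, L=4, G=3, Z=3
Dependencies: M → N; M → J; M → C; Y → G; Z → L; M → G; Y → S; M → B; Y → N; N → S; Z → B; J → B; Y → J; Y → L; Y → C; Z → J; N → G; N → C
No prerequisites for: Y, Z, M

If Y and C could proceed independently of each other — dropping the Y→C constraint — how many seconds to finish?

26

Before: longest chain Y→N→S = 12+6+8 = 26, finish 26.
Dropping Y→C doesn't change C's earliest start (18); another predecessor still binds.
New critical path: Y→N→S = 12+6+8 = 26 ⇒ 26 seconds.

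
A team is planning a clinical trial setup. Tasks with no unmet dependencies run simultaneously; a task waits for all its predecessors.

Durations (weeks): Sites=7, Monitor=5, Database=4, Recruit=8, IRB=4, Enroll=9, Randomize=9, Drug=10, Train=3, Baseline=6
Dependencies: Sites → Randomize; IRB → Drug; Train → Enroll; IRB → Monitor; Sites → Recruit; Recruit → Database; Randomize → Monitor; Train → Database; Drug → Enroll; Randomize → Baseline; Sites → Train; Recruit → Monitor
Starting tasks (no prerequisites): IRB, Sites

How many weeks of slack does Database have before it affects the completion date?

Critical path: IRB→Drug→Enroll = 4+10+9 = 23, so the finish is 23 weeks.
The longest chain containing Database totals 19 weeks.
Float = 23 − 19 = 4.

4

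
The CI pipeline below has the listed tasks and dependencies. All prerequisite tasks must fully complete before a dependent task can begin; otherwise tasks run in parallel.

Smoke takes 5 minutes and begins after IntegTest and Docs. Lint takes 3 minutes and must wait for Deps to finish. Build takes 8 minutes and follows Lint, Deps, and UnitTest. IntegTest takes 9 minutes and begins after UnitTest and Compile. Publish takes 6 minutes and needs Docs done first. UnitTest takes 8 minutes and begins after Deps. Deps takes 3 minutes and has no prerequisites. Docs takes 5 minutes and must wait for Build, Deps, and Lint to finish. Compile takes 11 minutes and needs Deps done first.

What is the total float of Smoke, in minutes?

Deps→UnitTest→Build→Docs→Publish = 3+8+8+5+6 = 30 sets the makespan at 30 minutes.
The longest chain containing Smoke totals 29 minutes.
Slack of Smoke = 25 − 24 = 1 minute.

1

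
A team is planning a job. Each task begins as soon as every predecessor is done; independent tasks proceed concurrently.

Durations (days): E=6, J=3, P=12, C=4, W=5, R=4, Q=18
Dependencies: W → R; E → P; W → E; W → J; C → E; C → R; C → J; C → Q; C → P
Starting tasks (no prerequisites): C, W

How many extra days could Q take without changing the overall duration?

Critical path: W→E→P = 5+6+12 = 23, so the finish is 23 days.
Longest path through Q: 22 days (earliest finish 22, latest finish 23).
Slack of Q = 5 − 4 = 1 day.

1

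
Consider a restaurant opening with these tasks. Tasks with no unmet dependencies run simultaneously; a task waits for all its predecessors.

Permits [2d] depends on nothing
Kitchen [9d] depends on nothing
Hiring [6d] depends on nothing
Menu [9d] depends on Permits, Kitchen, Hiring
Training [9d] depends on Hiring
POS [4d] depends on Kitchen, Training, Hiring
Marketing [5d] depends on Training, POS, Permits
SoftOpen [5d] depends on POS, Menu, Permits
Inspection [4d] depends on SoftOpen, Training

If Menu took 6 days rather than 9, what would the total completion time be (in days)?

As given, the longest chain is Hiring→Training→POS→SoftOpen→Inspection = 6+9+4+5+4 = 28, so the finish is 28 days.
Menu has 1 day of float (longest path through it is 27).
The critical path is still Hiring→Training→POS→SoftOpen→Inspection; finish is now 28 days.

28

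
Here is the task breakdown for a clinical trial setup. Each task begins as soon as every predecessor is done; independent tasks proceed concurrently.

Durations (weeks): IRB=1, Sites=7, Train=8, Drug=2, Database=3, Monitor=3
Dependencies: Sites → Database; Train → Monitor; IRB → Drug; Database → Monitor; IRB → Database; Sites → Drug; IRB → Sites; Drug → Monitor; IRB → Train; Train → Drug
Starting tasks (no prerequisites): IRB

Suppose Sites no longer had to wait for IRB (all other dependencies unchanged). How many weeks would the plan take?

14

With the dependency in place, IRB→Sites→Database→Monitor = 1+7+3+3 = 14 sets the finish at 14 weeks.
Without IRB→Sites, Sites's earliest start moves from 1 to 0.
After: IRB→Train→Drug→Monitor = 1+8+2+3 = 14 → 14 weeks.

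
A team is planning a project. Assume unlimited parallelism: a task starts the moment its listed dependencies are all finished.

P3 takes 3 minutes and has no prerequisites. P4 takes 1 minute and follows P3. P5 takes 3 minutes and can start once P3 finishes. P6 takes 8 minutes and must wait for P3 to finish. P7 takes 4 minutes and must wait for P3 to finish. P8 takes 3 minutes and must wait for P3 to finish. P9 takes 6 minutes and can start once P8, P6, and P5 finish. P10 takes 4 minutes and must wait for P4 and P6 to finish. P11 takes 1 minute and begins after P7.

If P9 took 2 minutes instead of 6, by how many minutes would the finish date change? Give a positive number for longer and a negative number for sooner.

Baseline: P3→P6→P9 = 3+8+6 = 17 → 17 minutes.
P9 lies on that path, so at 2 minutes the path becomes 13 minutes.
The binding chain switches to P3→P6→P10 = 3+8+4 = 15; finish 15 minutes.
Change in finish: 15 − 17 = -2 minutes.

-2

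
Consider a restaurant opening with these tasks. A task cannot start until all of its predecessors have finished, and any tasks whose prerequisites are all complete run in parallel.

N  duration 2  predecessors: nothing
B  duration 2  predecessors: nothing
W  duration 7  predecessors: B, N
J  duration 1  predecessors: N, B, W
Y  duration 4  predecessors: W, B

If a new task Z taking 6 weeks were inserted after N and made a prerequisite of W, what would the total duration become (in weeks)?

19

Originally the job takes 13 weeks.
With Z inserted, W now waits for max(B, N, Z).
New critical path: N→Z→W→Y = 2+6+7+4 = 19 ⇒ 19 weeks.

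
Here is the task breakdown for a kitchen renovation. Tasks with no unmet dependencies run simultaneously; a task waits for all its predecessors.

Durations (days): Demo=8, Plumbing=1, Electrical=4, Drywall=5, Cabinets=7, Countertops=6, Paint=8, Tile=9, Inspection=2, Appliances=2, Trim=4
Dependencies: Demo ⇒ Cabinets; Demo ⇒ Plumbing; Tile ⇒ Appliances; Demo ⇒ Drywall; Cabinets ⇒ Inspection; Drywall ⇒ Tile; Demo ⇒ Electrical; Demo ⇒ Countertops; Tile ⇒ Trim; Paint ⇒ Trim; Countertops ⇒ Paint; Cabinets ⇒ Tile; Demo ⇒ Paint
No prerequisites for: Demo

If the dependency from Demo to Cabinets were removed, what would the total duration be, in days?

Before: longest chain Demo→Cabinets→Tile→Trim = 8+7+9+4 = 28, finish 28.
Without Demo→Cabinets, Cabinets's earliest start moves from 8 to 0.
New critical path: Demo→Drywall→Tile→Trim = 8+5+9+4 = 26 ⇒ 26 days.

26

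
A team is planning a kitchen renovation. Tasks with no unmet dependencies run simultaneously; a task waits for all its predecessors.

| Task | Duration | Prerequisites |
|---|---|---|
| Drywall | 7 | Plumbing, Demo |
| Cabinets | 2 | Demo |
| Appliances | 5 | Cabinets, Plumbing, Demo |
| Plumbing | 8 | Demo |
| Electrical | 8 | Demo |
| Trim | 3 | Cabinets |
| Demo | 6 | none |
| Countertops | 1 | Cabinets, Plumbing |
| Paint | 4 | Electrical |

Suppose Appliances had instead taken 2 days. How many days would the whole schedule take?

21

As given, the longest chain is Demo→Plumbing→Drywall = 6+8+7 = 21, so the finish is 21 days.
The longest path through Appliances is only 19 days, so Appliances has float 2.
The critical path is still Demo→Plumbing→Drywall; finish is now 21 days.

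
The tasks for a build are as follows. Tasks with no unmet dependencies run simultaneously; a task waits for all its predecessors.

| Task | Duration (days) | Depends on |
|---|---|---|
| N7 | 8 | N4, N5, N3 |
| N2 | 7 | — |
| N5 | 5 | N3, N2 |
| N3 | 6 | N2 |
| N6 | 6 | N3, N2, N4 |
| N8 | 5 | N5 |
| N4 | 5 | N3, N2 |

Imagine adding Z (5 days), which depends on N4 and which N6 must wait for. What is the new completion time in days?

29

Originally the job takes 26 days.
With Z inserted, N6 now waits for max(N3, N2, N4, Z).
New critical path: N2→N3→N4→Z→N6 = 7+6+5+5+6 = 29 ⇒ 29 days.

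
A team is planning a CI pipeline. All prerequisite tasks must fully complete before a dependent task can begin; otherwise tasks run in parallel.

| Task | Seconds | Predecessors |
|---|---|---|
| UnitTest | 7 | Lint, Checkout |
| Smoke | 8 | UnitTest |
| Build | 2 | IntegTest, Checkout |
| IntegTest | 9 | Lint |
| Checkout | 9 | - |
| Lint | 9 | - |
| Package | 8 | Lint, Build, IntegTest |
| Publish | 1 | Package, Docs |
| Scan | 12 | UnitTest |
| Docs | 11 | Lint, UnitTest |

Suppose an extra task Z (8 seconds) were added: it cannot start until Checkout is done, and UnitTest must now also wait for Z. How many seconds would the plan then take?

Originally the plan takes 29 seconds.
With Z inserted, UnitTest now waits for max(Lint, Checkout, Z).
New critical path: Checkout→Z→UnitTest→Docs→Publish = 9+8+7+11+1 = 36 ⇒ 36 seconds.

36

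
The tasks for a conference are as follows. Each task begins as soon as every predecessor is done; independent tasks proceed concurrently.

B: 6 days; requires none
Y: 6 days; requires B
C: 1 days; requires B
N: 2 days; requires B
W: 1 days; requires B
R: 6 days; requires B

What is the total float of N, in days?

4

B→Y = 6+6 = 12 sets the makespan at 12 days.
The longest chain containing N totals 8 days.
Float = 12 − 8 = 4.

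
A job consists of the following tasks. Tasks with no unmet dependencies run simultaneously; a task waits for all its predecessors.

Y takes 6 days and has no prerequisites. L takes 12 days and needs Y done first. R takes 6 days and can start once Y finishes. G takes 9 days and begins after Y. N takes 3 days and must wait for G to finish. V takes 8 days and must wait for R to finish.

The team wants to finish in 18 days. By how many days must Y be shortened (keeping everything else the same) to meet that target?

2

Current finish: 20 days; target: 18.
Y is on every critical path, so each day cut from Y cuts the finish by one (this holds down to a finish of 15).
Need 20 − 18 = 2 days off Y → Y becomes 4 days, finish becomes 18.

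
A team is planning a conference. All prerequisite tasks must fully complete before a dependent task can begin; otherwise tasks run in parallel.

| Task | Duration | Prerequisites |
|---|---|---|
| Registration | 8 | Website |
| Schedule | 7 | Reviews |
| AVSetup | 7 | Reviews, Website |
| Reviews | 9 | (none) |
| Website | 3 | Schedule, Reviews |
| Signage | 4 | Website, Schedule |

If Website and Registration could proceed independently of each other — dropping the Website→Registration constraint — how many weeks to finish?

26

With the dependency in place, Reviews→Schedule→Website→Registration = 9+7+3+8 = 27 sets the finish at 27 weeks.
Without Website→Registration, Registration's earliest start moves from 19 to 0.
The longest chain is now Reviews→Schedule→Website→AVSetup = 9+7+3+7 = 26, so the conference takes 26 weeks.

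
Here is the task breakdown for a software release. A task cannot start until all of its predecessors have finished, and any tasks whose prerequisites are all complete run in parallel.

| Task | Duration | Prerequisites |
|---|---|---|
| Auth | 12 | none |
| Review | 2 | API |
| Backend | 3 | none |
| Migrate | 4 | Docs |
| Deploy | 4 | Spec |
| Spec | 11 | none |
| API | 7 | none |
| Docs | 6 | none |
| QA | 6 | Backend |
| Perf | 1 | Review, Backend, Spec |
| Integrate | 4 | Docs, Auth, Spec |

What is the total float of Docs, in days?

6

Auth→Integrate = 12+4 = 16 sets the makespan at 16 days.
Docs finishes as early as 6 and must finish by 12.
So Docs can slip 12 − 6 = 6 days.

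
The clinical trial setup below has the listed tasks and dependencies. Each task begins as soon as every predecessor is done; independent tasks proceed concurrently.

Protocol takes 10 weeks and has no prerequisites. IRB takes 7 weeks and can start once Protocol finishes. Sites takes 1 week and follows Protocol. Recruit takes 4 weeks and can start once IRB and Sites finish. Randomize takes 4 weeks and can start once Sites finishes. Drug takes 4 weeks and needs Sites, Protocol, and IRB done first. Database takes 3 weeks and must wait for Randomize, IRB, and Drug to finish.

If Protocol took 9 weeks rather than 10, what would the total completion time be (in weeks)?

23

Baseline: Protocol→IRB→Drug→Database = 10+7+4+3 = 24 → 24 weeks.
Protocol is on the critical path; changing it to 9 makes that path 23 weeks.
That remains the longest chain; total 23 weeks.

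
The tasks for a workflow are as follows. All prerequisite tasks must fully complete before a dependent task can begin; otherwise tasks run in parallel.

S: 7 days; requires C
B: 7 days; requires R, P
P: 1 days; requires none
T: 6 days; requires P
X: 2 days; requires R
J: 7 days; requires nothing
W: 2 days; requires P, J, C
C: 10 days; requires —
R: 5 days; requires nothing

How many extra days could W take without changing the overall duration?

The longest chain is C→S = 10+7 = 17; overall finish 17 days.
The longest chain containing W totals 12 days.
Float = 17 − 12 = 5.

5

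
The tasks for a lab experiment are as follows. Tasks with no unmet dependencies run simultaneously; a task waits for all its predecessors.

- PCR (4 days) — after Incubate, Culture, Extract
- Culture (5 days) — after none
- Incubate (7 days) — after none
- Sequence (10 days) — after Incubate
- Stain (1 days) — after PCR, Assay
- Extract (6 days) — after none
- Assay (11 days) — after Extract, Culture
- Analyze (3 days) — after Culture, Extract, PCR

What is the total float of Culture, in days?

Critical path: Extract→Assay→Stain = 6+11+1 = 18, so the finish is 18 days.
Longest path through Culture: 17 days (earliest finish 5, latest finish 6).
Slack of Culture = 1 − 0 = 1 day.

1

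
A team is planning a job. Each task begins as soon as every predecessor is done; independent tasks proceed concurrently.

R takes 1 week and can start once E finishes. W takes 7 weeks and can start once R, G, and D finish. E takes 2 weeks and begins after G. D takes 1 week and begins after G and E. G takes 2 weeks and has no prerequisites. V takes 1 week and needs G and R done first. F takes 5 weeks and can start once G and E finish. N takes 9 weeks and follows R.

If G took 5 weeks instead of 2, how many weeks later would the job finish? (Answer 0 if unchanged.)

As given, the longest chain is G→E→R→N = 2+2+1+9 = 14, so the finish is 14 weeks.
G lies on that path, so at 5 weeks the path becomes 17 weeks.
That remains the longest chain; total 17 weeks.
Change in finish: 17 − 14 = +3 weeks.

3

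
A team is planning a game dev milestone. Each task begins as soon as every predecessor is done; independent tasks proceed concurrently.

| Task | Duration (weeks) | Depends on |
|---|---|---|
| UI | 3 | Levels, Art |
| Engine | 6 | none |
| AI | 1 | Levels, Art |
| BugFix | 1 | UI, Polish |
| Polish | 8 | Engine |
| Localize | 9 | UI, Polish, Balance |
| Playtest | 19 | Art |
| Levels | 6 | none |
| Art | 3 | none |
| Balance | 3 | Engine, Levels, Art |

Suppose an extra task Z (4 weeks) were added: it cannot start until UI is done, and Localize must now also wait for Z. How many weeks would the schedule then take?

23

Originally the schedule takes 23 weeks.
With Z inserted, Localize now waits for max(UI, Polish, Balance, Z).
New critical path: Engine→Polish→Localize = 6+8+9 = 23 ⇒ 23 weeks.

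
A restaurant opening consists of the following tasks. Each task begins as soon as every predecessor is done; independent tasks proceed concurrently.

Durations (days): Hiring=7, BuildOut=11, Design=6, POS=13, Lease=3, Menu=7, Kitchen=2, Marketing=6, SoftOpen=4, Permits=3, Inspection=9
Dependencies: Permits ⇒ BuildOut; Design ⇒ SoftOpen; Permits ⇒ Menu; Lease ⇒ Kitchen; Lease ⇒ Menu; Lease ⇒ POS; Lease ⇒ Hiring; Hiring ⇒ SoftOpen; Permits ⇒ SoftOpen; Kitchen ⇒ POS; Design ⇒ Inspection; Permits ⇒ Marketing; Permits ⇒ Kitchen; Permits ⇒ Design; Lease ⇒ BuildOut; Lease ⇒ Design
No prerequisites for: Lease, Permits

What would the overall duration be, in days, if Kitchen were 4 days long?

Actual critical path: Permits→Kitchen→POS = 3+2+13 = 18 ⇒ 18 days.
Since Kitchen is critical, the +2 change carries straight to that chain (now 20 days).
Now Lease→Kitchen→POS = 3+4+13 = 20 is longest, so the finish becomes 20 days.

20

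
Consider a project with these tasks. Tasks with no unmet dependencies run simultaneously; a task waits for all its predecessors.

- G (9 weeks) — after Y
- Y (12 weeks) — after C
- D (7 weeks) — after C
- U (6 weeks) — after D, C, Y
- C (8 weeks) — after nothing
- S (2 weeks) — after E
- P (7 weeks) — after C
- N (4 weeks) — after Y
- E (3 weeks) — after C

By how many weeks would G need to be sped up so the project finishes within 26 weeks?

Current finish: 29 weeks; target: 26.
G is on every critical path, so each week cut from G cuts the finish by one (this holds down to a finish of 26).
Need 29 − 26 = 3 weeks off G → G becomes 6 weeks, finish becomes 26.

3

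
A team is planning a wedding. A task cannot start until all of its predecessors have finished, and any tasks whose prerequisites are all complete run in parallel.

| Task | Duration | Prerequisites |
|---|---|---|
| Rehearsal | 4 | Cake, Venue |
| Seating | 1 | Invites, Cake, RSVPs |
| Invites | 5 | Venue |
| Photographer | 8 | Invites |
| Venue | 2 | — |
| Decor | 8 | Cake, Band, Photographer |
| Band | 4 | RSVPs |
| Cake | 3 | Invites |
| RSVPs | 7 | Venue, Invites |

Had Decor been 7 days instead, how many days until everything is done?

Actual critical path: Venue→Invites→RSVPs→Band→Decor = 2+5+7+4+8 = 26 ⇒ 26 days.
Decor is on the critical path; changing it to 7 makes that path 25 days.
No other chain overtakes it, so the finish is 25 days.

25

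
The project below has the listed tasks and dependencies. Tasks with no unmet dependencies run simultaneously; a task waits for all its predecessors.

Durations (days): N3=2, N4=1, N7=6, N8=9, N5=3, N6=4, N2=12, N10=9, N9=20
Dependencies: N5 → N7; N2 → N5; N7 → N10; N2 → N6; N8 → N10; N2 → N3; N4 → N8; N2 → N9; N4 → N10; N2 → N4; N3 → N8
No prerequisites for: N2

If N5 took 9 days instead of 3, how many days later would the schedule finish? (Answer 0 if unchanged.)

The binding path is N2→N3→N8→N10 = 12+2+9+9 = 32; finish at 32 days.
The longest path through N5 is only 30 days, so N5 has float 2.
The binding chain switches to N2→N5→N7→N10 = 12+9+6+9 = 36; finish 36 days.
Change in finish: 36 − 32 = +4 days.

4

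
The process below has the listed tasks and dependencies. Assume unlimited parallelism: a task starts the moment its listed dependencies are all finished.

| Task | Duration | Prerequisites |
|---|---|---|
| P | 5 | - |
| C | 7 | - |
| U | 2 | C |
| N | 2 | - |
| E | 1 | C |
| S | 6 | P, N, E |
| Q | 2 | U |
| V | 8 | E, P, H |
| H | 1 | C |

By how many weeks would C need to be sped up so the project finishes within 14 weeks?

Current finish: 16 weeks; target: 14.
C is on every critical path, so each week cut from C cuts the finish by one (this holds down to a finish of 13).
Need 16 − 14 = 2 weeks off C → C becomes 5 weeks, finish becomes 14.

2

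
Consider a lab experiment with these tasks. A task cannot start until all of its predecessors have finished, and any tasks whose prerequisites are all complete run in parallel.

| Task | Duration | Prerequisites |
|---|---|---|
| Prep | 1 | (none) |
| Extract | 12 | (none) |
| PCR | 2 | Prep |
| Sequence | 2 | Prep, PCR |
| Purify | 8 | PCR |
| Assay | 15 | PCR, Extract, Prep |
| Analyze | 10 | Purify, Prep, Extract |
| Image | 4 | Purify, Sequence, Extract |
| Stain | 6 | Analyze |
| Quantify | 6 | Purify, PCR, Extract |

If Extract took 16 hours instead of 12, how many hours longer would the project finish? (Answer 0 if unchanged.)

As given, the longest chain is Extract→Analyze→Stain = 12+10+6 = 28, so the finish is 28 hours.
Since Extract is critical, the +4 change carries straight to that chain (now 32 hours).
No other chain overtakes it, so the finish is 32 hours.
Change in finish: 32 − 28 = +4 hours.

4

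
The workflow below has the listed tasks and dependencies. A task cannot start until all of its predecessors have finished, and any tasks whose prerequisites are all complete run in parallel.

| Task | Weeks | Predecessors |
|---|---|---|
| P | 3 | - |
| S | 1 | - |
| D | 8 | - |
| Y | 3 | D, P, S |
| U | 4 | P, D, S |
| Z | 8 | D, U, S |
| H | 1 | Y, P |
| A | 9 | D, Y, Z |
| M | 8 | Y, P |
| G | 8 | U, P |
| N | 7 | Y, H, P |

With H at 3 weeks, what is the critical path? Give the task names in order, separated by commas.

Actual critical path: D→U→Z→A = 8+4+8+9 = 29 ⇒ 29 weeks.
The longest path through H is only 19 weeks, so H has float 10.
No other chain overtakes it, so the finish is 29 weeks.

D, U, Z, A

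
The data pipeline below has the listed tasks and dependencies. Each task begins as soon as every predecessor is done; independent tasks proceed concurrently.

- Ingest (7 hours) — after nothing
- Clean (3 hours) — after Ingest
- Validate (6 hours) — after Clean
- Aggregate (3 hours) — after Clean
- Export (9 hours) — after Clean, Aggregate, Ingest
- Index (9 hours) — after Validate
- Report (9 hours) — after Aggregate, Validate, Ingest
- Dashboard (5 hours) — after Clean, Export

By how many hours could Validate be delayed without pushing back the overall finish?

Ingest→Clean→Aggregate→Export→Dashboard = 7+3+3+9+5 = 27 sets the makespan at 27 hours.
The longest chain containing Validate totals 25 hours.
Float = 27 − 25 = 2.

2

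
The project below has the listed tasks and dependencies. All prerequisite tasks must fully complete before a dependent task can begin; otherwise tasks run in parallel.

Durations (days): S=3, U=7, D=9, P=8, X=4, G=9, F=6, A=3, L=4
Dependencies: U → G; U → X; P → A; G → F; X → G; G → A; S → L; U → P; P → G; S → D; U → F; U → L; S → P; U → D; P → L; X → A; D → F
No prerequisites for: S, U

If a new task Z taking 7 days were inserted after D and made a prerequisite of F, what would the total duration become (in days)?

30

Originally the job takes 30 days.
With Z inserted, F now waits for max(U, G, D, Z).
New critical path: U→P→G→F = 7+8+9+6 = 30 ⇒ 30 days.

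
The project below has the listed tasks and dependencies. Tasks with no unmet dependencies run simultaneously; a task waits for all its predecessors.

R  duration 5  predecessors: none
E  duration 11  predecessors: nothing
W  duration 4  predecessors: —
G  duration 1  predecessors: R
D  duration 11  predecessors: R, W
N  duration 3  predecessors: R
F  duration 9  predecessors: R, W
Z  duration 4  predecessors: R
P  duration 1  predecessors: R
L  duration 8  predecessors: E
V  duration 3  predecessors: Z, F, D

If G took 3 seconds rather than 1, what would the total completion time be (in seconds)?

Actual critical path: R→D→V = 5+11+3 = 19 ⇒ 19 seconds.
The longest path through G is only 6 seconds, so G has float 13.
The critical path is still R→D→V; finish is now 19 seconds.

19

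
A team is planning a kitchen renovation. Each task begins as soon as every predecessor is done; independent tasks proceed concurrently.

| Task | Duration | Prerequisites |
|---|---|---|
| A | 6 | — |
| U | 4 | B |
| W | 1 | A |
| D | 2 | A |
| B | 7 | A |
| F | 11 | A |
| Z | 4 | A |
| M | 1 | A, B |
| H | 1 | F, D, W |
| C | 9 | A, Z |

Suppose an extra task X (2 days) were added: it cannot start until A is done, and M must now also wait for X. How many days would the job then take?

19

Originally the job takes 19 days.
With X inserted, M now waits for max(A, B, X).
New critical path: A→Z→C = 6+4+9 = 19 ⇒ 19 days.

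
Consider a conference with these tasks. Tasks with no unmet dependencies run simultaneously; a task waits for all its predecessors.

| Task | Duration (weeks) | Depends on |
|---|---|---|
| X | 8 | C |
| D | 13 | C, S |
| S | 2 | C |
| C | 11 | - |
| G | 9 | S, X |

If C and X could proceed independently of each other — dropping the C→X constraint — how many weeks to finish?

Before: longest chain C→X→G = 11+8+9 = 28, finish 28.
Without C→X, X's earliest start moves from 11 to 0.
The longest chain is now C→S→D = 11+2+13 = 26, so the conference takes 26 weeks.

26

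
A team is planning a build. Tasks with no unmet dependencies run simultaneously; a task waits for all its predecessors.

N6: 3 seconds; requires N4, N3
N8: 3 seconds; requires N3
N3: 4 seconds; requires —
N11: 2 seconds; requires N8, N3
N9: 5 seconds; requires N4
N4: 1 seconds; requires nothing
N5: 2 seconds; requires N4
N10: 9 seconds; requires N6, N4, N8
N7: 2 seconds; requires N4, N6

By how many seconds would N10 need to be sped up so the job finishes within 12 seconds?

Current finish: 16 seconds; target: 12.
N10 is on every critical path, so each second cut from N10 cuts the finish by one (this holds down to a finish of 9).
Need 16 − 12 = 4 seconds off N10 → N10 becomes 5 seconds, finish becomes 12.

4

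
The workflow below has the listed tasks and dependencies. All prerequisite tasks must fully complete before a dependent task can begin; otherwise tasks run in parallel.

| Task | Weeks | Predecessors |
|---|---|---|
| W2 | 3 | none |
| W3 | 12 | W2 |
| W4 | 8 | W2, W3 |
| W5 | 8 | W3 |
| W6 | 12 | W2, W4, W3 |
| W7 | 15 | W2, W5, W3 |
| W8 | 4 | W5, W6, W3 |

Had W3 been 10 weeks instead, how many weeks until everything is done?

37

Actual critical path: W2→W3→W4→W6→W8 = 3+12+8+12+4 = 39 ⇒ 39 weeks.
W3 is on the critical path; changing it to 10 makes that path 37 weeks.
The critical path is still W2→W3→W4→W6→W8; finish is now 37 weeks.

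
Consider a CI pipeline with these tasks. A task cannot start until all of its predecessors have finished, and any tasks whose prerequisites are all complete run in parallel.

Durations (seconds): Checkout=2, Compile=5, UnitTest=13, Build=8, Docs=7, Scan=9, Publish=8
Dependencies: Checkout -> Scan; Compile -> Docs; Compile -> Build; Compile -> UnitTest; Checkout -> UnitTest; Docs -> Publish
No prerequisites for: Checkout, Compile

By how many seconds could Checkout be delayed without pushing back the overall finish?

Critical path: Compile→Docs→Publish = 5+7+8 = 20, so the finish is 20 seconds.
The longest chain containing Checkout totals 15 seconds.
Slack of Checkout = 5 − 0 = 5 seconds.

5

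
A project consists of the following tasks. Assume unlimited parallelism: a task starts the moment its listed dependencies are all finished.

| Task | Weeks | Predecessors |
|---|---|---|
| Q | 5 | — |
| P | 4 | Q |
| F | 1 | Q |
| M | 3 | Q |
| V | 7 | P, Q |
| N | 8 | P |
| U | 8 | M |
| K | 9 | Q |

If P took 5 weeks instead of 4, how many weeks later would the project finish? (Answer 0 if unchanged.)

The binding path is Q→P→N = 5+4+8 = 17; finish at 17 weeks.
P lies on that path, so at 5 weeks the path becomes 18 weeks.
No other chain overtakes it, so the finish is 18 weeks.
Change in finish: 18 − 17 = +1 weeks.

1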